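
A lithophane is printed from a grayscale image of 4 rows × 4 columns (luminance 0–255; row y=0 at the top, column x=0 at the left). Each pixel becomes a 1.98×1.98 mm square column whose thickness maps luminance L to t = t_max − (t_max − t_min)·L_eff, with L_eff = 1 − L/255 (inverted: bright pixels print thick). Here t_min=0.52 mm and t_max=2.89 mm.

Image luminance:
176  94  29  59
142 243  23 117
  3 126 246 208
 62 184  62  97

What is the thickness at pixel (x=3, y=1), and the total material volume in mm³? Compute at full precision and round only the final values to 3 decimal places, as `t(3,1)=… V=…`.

t(3,1)=1.607 V=100.791

span = t_max - t_min = 2.89 - 0.52 = 2.370
L(3,1) = 117, L_eff = 1 - 117/255 = 0.541176 (inverted)
t(3,1) = 2.89 - 2.370·0.541176 = 1.607
Σt over all 4·4 pixels = 218529/8500 ≈ 25.7092941
V = pitch²·Σt = 1.98²·218529/8500 = 100.791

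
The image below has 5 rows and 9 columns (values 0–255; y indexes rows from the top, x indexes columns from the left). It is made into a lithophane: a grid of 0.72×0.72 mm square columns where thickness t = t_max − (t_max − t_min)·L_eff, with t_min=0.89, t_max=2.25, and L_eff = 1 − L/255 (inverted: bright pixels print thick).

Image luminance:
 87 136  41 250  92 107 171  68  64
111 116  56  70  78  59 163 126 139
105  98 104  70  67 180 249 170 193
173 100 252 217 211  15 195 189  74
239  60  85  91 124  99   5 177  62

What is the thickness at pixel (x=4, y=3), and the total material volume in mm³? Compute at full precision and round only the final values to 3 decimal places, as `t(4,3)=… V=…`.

span = t_max - t_min = 2.25 - 0.89 = 1.360
L(4,3) = 211, L_eff = 1 - 211/255 = 0.172549 (inverted)
t(4,3) = 2.25 - 1.360·0.172549 = 2.015
Σt over all 5·9 pixels = 69.586
V = pitch²·Σt = 0.72²·69.586 = 36.073

t(4,3)=2.015 V=36.073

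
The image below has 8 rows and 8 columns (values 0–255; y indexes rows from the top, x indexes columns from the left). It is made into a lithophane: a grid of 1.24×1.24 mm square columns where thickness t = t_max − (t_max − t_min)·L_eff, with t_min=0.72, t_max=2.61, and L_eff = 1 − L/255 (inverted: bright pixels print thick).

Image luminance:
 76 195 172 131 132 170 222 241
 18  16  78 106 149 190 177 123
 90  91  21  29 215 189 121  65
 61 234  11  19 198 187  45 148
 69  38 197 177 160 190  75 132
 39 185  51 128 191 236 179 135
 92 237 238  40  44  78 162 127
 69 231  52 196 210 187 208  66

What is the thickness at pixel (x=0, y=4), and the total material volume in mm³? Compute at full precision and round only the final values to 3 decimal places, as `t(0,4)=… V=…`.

span = t_max - t_min = 2.61 - 0.72 = 1.890
L(0,4) = 69, L_eff = 1 - 69/255 = 0.729412 (inverted)
t(0,4) = 2.61 - 1.890·0.729412 = 1.231
Σt over all 8·8 pixels = 917037/8500 ≈ 107.8867059
V = pitch²·Σt = 1.24²·917037/8500 = 165.887

t(0,4)=1.231 V=165.887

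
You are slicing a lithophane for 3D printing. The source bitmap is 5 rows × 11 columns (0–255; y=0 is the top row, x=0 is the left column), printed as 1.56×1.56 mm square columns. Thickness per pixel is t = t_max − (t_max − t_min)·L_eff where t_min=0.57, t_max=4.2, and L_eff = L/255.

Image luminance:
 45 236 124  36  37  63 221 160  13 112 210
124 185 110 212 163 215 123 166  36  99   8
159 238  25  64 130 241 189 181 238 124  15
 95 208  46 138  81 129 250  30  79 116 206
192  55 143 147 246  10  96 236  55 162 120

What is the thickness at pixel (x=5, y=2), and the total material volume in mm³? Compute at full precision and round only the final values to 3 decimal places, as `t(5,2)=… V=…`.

span = t_max - t_min = 4.2 - 0.57 = 3.630
L(5,2) = 241, L_eff = 241/255 = 0.945098
t(5,2) = 4.2 - 3.630·0.945098 = 0.769
Σt over all 5·11 pixels = 549659/4250 ≈ 129.3315294
V = pitch²·Σt = 1.56²·549659/4250 = 314.741

t(5,2)=0.769 V=314.741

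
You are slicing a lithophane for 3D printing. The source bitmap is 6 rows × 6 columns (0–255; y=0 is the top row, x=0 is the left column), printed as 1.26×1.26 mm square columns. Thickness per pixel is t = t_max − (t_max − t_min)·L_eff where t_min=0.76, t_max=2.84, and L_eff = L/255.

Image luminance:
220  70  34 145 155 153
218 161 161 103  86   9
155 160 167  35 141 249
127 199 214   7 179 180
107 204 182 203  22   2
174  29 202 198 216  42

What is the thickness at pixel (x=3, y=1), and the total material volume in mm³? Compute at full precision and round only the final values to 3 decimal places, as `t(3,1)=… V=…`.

span = t_max - t_min = 2.84 - 0.76 = 2.080
L(3,1) = 103, L_eff = 103/255 = 0.403922
t(3,1) = 2.84 - 2.080·0.403922 = 2.000
Σt over all 6·6 pixels = 396512/6375 ≈ 62.1979608
V = pitch²·Σt = 1.26²·396512/6375 = 98.745

t(3,1)=2.000 V=98.745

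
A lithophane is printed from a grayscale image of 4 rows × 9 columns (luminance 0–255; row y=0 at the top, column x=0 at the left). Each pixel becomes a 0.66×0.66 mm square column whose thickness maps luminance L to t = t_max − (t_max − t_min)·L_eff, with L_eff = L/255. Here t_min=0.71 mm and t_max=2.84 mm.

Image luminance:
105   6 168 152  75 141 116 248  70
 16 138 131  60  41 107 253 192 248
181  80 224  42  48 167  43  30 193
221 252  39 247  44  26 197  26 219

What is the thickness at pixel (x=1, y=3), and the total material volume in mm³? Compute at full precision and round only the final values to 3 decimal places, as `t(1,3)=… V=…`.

t(1,3)=0.735 V=27.995

span = t_max - t_min = 2.84 - 0.71 = 2.130
L(1,3) = 252, L_eff = 252/255 = 0.988235
t(1,3) = 2.84 - 2.130·0.988235 = 0.735
Σt over all 4·9 pixels = 273137/4250 ≈ 64.2675294
V = pitch²·Σt = 0.66²·273137/4250 = 27.995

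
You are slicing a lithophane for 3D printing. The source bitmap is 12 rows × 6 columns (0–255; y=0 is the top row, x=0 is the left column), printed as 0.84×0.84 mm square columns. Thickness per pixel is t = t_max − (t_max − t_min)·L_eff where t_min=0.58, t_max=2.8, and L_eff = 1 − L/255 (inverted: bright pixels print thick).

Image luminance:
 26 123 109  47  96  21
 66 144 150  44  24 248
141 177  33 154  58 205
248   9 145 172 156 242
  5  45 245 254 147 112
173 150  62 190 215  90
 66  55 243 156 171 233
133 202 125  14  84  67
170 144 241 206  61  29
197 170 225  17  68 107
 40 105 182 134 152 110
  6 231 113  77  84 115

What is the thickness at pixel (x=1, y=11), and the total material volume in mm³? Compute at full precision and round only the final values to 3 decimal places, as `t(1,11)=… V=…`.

span = t_max - t_min = 2.8 - 0.58 = 2.220
L(1,11) = 231, L_eff = 1 - 231/255 = 0.094118 (inverted)
t(1,11) = 2.8 - 2.220·0.094118 = 2.591
Σt over all 12·6 pixels = 512663/4250 ≈ 120.6265882
V = pitch²·Σt = 0.84²·512663/4250 = 85.114

t(1,11)=2.591 V=85.114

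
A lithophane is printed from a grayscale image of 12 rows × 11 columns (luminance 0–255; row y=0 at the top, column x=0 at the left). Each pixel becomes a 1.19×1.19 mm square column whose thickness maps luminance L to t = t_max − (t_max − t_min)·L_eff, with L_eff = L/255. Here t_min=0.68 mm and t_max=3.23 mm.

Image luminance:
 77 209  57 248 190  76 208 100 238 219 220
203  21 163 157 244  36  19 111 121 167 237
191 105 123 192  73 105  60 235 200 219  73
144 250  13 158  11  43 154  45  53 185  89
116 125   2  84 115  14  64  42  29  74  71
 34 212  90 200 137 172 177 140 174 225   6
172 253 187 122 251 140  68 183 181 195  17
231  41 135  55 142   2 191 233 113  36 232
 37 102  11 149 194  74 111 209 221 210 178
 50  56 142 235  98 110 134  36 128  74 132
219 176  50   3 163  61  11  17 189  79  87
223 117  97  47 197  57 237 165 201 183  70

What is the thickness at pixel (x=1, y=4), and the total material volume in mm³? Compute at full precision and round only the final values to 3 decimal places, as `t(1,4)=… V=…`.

span = t_max - t_min = 3.23 - 0.68 = 2.550
L(1,4) = 125, L_eff = 125/255 = 0.490196
t(1,4) = 3.23 - 2.550·0.490196 = 1.980
Σt over all 12·11 pixels = 257.71
V = pitch²·Σt = 1.19²·257.71 = 364.943

t(1,4)=1.980 V=364.943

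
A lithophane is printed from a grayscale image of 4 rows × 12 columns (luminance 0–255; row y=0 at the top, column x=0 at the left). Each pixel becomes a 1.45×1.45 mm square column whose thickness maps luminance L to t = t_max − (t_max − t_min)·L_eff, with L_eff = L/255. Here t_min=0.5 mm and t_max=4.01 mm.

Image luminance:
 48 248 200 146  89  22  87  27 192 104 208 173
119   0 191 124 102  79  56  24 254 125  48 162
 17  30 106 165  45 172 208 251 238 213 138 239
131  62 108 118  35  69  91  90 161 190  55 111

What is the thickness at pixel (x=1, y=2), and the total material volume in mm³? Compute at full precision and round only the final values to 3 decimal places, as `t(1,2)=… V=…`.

t(1,2)=3.597 V=234.781

span = t_max - t_min = 4.01 - 0.5 = 3.510
L(1,2) = 30, L_eff = 30/255 = 0.117647
t(1,2) = 4.01 - 3.510·0.117647 = 3.597
Σt over all 4·12 pixels = 949173/8500 ≈ 111.6674118
V = pitch²·Σt = 1.45²·949173/8500 = 234.781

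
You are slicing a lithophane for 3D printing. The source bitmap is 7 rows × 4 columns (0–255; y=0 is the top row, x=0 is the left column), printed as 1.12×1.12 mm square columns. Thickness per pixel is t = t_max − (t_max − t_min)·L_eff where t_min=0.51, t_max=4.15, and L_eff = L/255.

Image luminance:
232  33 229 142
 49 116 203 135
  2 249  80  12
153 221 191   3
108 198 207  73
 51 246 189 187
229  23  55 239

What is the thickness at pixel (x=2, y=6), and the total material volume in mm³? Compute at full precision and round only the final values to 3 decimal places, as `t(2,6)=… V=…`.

t(2,6)=3.365 V=76.734

span = t_max - t_min = 4.15 - 0.51 = 3.640
L(2,6) = 55, L_eff = 55/255 = 0.215686
t(2,6) = 4.15 - 3.640·0.215686 = 3.365
Σt over all 7·4 pixels = 25998/425 ≈ 61.1717647
V = pitch²·Σt = 1.12²·25998/425 = 76.734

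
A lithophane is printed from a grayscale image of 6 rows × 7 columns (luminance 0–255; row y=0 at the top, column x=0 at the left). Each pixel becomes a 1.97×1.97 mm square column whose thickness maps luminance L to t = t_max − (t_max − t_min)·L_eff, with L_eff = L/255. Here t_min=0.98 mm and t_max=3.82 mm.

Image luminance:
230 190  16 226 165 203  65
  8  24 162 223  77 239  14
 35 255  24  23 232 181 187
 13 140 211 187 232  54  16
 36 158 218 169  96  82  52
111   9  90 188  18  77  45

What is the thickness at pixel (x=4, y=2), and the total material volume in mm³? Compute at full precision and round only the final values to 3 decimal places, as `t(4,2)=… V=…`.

span = t_max - t_min = 3.82 - 0.98 = 2.840
L(4,2) = 232, L_eff = 232/255 = 0.909804
t(4,2) = 3.82 - 2.840·0.909804 = 1.236
Σt over all 6·7 pixels = 39362/375 ≈ 104.9653333
V = pitch²·Σt = 1.97²·39362/375 = 407.360

t(4,2)=1.236 V=407.360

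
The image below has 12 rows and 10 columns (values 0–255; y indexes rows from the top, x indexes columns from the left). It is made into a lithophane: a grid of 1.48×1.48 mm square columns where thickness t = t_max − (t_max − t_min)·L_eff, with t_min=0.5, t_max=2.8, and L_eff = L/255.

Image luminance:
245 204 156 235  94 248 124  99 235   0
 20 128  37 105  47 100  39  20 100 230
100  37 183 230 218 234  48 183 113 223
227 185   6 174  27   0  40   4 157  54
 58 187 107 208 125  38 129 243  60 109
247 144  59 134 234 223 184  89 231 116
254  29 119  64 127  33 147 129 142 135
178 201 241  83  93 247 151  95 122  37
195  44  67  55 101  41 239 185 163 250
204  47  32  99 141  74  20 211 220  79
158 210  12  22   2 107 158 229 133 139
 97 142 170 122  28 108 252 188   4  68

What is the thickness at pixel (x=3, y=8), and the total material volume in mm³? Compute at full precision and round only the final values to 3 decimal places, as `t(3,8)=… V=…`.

t(3,8)=2.304 V=434.154

span = t_max - t_min = 2.8 - 0.5 = 2.300
L(3,8) = 55, L_eff = 55/255 = 0.215686
t(3,8) = 2.8 - 2.300·0.215686 = 2.304
Σt over all 12·10 pixels = 505429/2550 ≈ 198.2074510
V = pitch²·Σt = 1.48²·505429/2550 = 434.154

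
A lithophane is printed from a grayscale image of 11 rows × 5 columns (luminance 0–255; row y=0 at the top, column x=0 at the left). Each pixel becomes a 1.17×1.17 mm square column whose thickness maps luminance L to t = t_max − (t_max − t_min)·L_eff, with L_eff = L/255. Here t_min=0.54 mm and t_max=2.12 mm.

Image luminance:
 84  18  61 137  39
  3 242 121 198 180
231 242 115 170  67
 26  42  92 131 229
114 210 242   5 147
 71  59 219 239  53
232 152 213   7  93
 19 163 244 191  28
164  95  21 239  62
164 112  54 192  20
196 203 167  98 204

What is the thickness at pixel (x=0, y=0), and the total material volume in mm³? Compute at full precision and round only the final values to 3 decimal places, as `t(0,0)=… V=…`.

span = t_max - t_min = 2.12 - 0.54 = 1.580
L(0,0) = 84, L_eff = 84/255 = 0.329412
t(0,0) = 2.12 - 1.580·0.329412 = 1.600
Σt over all 11·5 pixels = 92417/1275 ≈ 72.4839216
V = pitch²·Σt = 1.17²·92417/1275 = 99.223

t(0,0)=1.600 V=99.223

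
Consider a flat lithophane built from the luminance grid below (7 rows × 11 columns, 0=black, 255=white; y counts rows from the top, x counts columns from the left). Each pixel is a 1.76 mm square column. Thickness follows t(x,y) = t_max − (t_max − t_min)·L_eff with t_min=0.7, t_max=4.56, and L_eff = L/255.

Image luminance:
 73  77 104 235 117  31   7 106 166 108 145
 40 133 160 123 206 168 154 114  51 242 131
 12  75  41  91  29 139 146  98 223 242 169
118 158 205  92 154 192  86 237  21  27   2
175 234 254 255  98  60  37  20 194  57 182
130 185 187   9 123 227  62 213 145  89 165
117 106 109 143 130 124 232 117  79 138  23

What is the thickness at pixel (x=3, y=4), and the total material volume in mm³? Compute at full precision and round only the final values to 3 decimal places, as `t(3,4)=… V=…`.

span = t_max - t_min = 4.56 - 0.7 = 3.860
L(3,4) = 255, L_eff = 255/255 = 1.000000
t(3,4) = 4.56 - 3.860·1.000000 = 0.700
Σt over all 7·11 pixels = 2611049/12750 ≈ 204.7881569
V = pitch²·Σt = 1.76²·2611049/12750 = 634.352

t(3,4)=0.700 V=634.352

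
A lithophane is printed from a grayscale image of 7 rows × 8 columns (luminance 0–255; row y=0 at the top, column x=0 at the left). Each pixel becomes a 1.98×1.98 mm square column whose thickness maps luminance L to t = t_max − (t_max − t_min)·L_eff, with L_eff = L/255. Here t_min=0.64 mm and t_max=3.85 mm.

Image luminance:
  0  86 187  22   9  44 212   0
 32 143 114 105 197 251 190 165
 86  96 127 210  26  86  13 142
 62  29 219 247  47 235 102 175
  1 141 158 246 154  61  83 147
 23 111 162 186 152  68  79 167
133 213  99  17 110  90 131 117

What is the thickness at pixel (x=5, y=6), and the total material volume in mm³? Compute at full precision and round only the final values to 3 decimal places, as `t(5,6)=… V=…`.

span = t_max - t_min = 3.85 - 0.64 = 3.210
L(5,6) = 90, L_eff = 90/255 = 0.352941
t(5,6) = 3.85 - 3.210·0.352941 = 2.717
Σt over all 7·8 pixels = 284061/2125 ≈ 133.6757647
V = pitch²·Σt = 1.98²·284061/2125 = 524.062

t(5,6)=2.717 V=524.062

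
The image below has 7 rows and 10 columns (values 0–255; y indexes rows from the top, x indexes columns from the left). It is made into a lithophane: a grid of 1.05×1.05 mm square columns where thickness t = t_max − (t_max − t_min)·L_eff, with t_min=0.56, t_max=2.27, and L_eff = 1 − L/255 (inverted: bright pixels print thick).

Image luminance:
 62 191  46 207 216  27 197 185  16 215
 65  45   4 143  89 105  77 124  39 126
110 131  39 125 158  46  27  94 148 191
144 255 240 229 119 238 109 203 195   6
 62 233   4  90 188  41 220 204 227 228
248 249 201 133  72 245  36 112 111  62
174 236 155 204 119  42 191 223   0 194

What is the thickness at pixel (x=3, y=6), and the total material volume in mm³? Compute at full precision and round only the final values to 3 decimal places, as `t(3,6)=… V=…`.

t(3,6)=1.928 V=113.380

span = t_max - t_min = 2.27 - 0.56 = 1.710
L(3,6) = 204, L_eff = 1 - 204/255 = 0.200000 (inverted)
t(3,6) = 2.27 - 1.710·0.200000 = 1.928
Σt over all 7·10 pixels = 87413/850 ≈ 102.8388235
V = pitch²·Σt = 1.05²·87413/850 = 113.380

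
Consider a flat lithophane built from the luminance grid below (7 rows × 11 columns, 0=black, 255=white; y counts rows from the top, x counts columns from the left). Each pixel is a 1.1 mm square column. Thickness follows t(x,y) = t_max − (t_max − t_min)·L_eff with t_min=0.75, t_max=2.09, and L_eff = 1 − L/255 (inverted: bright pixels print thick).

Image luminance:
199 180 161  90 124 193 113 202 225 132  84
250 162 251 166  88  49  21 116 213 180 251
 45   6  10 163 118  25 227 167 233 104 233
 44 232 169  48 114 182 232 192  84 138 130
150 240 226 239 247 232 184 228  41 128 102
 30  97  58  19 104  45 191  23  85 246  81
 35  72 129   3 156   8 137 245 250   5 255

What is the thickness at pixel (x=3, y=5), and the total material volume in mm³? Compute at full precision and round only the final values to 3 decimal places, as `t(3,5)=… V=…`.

t(3,5)=0.850 V=137.512

span = t_max - t_min = 2.09 - 0.75 = 1.340
L(3,5) = 19, L_eff = 1 - 19/255 = 0.925490 (inverted)
t(3,5) = 2.09 - 1.340·0.925490 = 0.850
Σt over all 7·11 pixels = 2897983/25500 ≈ 113.6463922
V = pitch²·Σt = 1.1²·2897983/25500 = 137.512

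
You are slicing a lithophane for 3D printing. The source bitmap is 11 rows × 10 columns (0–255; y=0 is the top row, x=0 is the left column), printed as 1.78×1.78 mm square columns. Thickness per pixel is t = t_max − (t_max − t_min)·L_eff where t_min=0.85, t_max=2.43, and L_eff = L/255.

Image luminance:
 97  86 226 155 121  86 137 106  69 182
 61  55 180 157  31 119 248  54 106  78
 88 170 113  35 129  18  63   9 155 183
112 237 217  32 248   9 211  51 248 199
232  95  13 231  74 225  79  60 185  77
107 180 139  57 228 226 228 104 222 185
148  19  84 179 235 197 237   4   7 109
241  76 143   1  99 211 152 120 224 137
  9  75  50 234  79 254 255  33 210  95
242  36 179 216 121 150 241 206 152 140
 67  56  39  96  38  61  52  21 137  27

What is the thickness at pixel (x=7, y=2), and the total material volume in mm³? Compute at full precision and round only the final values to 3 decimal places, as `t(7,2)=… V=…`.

span = t_max - t_min = 2.43 - 0.85 = 1.580
L(7,2) = 9, L_eff = 9/255 = 0.035294
t(7,2) = 2.43 - 1.580·0.035294 = 2.374
Σt over all 11·10 pixels = 766779/4250 ≈ 180.4185882
V = pitch²·Σt = 1.78²·766779/4250 = 571.638

t(7,2)=2.374 V=571.638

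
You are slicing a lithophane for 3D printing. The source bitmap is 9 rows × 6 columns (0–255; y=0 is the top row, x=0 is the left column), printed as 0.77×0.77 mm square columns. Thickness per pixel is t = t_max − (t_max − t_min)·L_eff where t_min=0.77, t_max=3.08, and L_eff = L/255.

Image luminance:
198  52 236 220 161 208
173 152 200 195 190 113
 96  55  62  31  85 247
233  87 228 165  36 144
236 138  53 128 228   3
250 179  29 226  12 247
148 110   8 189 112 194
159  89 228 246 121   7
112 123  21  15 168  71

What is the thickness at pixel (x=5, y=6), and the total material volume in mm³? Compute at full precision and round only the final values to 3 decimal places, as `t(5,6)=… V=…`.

span = t_max - t_min = 3.08 - 0.77 = 2.310
L(5,6) = 194, L_eff = 194/255 = 0.760784
t(5,6) = 3.08 - 2.310·0.760784 = 1.323
Σt over all 9·6 pixels = 842611/8500 ≈ 99.1307059
V = pitch²·Σt = 0.77²·842611/8500 = 58.775

t(5,6)=1.323 V=58.775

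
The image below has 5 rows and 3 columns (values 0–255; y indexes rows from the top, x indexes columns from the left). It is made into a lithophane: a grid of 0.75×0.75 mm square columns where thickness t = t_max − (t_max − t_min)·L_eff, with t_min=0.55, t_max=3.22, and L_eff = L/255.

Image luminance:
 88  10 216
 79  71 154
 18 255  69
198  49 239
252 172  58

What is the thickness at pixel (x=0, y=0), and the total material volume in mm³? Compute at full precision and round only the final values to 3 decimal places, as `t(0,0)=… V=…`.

t(0,0)=2.299 V=15.813

span = t_max - t_min = 3.22 - 0.55 = 2.670
L(0,0) = 88, L_eff = 88/255 = 0.345098
t(0,0) = 3.22 - 2.670·0.345098 = 2.299
Σt over all 5·3 pixels = 119479/4250 ≈ 28.1127059
V = pitch²·Σt = 0.75²·119479/4250 = 15.813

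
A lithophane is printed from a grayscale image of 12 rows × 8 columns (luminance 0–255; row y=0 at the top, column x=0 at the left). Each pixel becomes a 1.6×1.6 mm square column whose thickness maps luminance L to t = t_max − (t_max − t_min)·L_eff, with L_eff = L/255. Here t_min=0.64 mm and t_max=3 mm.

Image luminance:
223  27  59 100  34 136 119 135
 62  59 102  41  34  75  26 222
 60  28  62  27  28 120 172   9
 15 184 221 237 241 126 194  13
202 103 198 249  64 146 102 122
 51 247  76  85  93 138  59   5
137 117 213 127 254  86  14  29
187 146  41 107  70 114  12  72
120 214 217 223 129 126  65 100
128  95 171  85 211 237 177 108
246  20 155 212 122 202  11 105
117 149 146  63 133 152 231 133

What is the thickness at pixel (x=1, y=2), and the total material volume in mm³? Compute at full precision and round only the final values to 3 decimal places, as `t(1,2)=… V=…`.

t(1,2)=2.741 V=465.763

span = t_max - t_min = 3 - 0.64 = 2.360
L(1,2) = 28, L_eff = 28/255 = 0.109804
t(1,2) = 3 - 2.360·0.109804 = 2.741
Σt over all 12·8 pixels = 77324/425 ≈ 181.9388235
V = pitch²·Σt = 1.6²·77324/425 = 465.763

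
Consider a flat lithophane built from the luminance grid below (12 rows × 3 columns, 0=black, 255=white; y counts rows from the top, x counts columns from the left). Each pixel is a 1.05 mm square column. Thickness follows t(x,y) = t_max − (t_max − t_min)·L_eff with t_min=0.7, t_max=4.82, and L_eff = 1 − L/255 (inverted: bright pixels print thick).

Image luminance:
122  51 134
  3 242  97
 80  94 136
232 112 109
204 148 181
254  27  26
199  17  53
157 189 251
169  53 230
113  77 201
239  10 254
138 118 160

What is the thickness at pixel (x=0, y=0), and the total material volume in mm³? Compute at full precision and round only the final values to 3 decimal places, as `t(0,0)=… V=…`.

t(0,0)=2.671 V=114.710

span = t_max - t_min = 4.82 - 0.7 = 4.120
L(0,0) = 122, L_eff = 1 - 122/255 = 0.521569 (inverted)
t(0,0) = 4.82 - 4.120·0.521569 = 2.671
Σt over all 12·3 pixels = 132658/1275 ≈ 104.0454902
V = pitch²·Σt = 1.05²·132658/1275 = 114.710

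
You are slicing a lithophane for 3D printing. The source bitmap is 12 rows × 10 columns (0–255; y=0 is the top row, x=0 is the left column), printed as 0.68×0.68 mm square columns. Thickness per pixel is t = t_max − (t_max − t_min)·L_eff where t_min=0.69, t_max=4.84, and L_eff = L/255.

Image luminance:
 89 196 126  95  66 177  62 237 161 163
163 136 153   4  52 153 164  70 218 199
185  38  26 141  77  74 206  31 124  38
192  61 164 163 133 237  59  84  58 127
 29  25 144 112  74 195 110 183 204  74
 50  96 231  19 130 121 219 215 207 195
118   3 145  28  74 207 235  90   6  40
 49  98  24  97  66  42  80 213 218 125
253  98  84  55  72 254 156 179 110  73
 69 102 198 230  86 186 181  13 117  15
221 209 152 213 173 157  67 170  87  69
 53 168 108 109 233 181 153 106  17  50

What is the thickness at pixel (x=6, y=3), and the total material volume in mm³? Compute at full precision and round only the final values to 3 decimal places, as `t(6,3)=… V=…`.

span = t_max - t_min = 4.84 - 0.69 = 4.150
L(6,3) = 59, L_eff = 59/255 = 0.231373
t(6,3) = 4.84 - 4.150·0.231373 = 3.880
Σt over all 12·10 pixels = 87016/255 ≈ 341.2392157
V = pitch²·Σt = 0.68²·87016/255 = 157.789

t(6,3)=3.880 V=157.789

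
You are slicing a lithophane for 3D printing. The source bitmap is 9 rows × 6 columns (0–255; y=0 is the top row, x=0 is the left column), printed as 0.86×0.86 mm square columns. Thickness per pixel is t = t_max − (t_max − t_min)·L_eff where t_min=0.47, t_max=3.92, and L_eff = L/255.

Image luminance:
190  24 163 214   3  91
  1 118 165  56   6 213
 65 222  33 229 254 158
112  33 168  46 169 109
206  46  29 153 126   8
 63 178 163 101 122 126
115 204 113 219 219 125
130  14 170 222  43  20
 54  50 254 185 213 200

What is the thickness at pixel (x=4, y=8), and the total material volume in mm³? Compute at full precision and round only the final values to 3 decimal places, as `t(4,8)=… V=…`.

span = t_max - t_min = 3.92 - 0.47 = 3.450
L(4,8) = 213, L_eff = 213/255 = 0.835294
t(4,8) = 3.92 - 3.450·0.835294 = 1.038
Σt over all 9·6 pixels = 205457/1700 ≈ 120.8570588
V = pitch²·Σt = 0.86²·205457/1700 = 89.386

t(4,8)=1.038 V=89.386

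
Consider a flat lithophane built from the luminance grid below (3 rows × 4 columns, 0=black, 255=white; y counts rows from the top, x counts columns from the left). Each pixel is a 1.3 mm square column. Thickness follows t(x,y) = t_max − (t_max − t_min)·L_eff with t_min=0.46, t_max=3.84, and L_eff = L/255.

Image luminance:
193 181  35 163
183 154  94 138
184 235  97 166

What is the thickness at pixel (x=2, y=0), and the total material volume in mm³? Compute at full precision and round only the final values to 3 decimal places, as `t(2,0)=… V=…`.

span = t_max - t_min = 3.84 - 0.46 = 3.380
L(2,0) = 35, L_eff = 35/255 = 0.137255
t(2,0) = 3.84 - 3.380·0.137255 = 3.376
Σt over all 3·4 pixels = 279433/12750 ≈ 21.9163137
V = pitch²·Σt = 1.3²·279433/12750 = 37.039

t(2,0)=3.376 V=37.039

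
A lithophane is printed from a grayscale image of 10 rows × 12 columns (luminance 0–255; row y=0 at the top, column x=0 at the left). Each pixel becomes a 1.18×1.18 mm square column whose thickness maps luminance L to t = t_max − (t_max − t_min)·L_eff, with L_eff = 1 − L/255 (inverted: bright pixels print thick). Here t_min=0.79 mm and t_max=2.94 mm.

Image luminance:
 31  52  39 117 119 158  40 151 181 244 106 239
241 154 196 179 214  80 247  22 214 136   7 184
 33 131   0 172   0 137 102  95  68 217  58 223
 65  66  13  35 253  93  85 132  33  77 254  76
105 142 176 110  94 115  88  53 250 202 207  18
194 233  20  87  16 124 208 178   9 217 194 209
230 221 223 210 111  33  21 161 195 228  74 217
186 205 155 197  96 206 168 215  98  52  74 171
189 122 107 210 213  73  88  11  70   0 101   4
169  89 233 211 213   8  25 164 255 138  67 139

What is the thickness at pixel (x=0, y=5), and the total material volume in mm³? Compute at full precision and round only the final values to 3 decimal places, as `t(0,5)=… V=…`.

span = t_max - t_min = 2.94 - 0.79 = 2.150
L(0,5) = 194, L_eff = 1 - 194/255 = 0.239216 (inverted)
t(0,5) = 2.94 - 2.150·0.239216 = 2.426
Σt over all 10·12 pixels = 289258/1275 ≈ 226.8690196
V = pitch²·Σt = 1.18²·289258/1275 = 315.892

t(0,5)=2.426 V=315.892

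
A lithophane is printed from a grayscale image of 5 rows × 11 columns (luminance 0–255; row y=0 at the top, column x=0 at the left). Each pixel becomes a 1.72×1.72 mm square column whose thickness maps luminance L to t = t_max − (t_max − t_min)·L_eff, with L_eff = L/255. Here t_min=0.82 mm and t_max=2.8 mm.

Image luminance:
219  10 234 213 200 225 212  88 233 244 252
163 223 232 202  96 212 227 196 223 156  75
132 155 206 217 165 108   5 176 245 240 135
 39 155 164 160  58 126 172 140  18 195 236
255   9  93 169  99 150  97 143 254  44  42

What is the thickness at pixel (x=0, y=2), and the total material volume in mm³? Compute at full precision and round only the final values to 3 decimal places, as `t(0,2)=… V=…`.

t(0,2)=1.775 V=254.895

span = t_max - t_min = 2.8 - 0.82 = 1.980
L(0,2) = 132, L_eff = 132/255 = 0.517647
t(0,2) = 2.8 - 1.980·0.517647 = 1.775
Σt over all 5·11 pixels = 366179/4250 ≈ 86.1597647
V = pitch²·Σt = 1.72²·366179/4250 = 254.895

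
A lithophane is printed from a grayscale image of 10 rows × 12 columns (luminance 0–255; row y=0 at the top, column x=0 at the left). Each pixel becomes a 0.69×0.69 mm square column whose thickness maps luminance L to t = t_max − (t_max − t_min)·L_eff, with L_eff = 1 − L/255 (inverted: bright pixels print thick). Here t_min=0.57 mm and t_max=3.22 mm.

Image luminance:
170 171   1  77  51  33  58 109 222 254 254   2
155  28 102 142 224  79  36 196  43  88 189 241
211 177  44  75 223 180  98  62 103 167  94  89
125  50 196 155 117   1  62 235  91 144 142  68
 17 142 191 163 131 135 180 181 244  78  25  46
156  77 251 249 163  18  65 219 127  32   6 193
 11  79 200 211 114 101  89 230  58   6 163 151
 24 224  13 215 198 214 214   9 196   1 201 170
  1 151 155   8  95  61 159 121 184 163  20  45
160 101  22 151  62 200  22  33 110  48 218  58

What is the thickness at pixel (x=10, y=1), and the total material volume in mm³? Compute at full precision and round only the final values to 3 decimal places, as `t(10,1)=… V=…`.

t(10,1)=2.534 V=103.629

span = t_max - t_min = 3.22 - 0.57 = 2.650
L(10,1) = 189, L_eff = 1 - 189/255 = 0.258824 (inverted)
t(10,1) = 3.22 - 2.650·0.258824 = 2.534
Σt over all 10·12 pixels = 1110079/5100 ≈ 217.6625490
V = pitch²·Σt = 0.69²·1110079/5100 = 103.629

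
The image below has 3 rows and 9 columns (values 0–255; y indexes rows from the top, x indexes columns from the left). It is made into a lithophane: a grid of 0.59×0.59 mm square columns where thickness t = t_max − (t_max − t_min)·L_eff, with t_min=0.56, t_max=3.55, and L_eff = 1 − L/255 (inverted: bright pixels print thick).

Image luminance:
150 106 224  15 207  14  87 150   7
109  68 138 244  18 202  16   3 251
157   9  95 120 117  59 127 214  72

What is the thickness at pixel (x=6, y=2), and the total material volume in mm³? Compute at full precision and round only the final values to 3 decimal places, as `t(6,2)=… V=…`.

t(6,2)=2.049 V=17.422

span = t_max - t_min = 3.55 - 0.56 = 2.990
L(6,2) = 127, L_eff = 1 - 127/255 = 0.501961 (inverted)
t(6,2) = 3.55 - 2.990·0.501961 = 2.049
Σt over all 3·9 pixels = 425427/8500 ≈ 50.0502353
V = pitch²·Σt = 0.59²·425427/8500 = 17.422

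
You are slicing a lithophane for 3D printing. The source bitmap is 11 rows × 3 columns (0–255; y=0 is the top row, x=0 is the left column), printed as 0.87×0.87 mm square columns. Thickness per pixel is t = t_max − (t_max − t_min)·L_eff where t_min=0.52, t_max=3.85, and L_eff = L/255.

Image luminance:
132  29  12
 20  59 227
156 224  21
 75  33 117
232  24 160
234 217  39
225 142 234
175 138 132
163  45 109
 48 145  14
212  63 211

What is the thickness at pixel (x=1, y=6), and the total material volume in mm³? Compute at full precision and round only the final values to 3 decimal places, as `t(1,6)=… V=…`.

t(1,6)=1.996 V=55.965

span = t_max - t_min = 3.85 - 0.52 = 3.330
L(1,6) = 142, L_eff = 142/255 = 0.556863
t(1,6) = 3.85 - 3.330·0.556863 = 1.996
Σt over all 11·3 pixels = 157122/2125 ≈ 73.9397647
V = pitch²·Σt = 0.87²·157122/2125 = 55.965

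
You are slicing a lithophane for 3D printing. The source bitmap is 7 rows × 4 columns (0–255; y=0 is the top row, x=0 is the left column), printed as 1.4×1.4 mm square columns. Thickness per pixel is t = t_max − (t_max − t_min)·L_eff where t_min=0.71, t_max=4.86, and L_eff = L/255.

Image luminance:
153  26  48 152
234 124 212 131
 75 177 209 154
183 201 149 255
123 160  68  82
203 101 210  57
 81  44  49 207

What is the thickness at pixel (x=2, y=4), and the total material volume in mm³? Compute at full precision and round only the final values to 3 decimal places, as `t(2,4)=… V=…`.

t(2,4)=3.753 V=143.335

span = t_max - t_min = 4.86 - 0.71 = 4.150
L(2,4) = 68, L_eff = 68/255 = 0.266667
t(2,4) = 4.86 - 4.150·0.266667 = 3.753
Σt over all 7·4 pixels = 93241/1275 ≈ 73.1301961
V = pitch²·Σt = 1.4²·93241/1275 = 143.335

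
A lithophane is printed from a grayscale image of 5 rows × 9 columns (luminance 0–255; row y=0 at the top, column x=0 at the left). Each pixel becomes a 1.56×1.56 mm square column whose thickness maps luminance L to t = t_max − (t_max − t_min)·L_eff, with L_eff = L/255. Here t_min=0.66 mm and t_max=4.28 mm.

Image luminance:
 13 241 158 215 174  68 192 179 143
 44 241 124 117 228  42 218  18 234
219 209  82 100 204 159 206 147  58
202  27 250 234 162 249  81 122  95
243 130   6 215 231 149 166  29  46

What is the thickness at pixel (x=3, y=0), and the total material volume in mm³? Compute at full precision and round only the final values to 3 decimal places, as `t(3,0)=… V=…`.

span = t_max - t_min = 4.28 - 0.66 = 3.620
L(3,0) = 215, L_eff = 215/255 = 0.843137
t(3,0) = 4.28 - 3.620·0.843137 = 1.228
Σt over all 5·9 pixels = 124838/1275 ≈ 97.9121569
V = pitch²·Σt = 1.56²·124838/1275 = 238.279

t(3,0)=1.228 V=238.279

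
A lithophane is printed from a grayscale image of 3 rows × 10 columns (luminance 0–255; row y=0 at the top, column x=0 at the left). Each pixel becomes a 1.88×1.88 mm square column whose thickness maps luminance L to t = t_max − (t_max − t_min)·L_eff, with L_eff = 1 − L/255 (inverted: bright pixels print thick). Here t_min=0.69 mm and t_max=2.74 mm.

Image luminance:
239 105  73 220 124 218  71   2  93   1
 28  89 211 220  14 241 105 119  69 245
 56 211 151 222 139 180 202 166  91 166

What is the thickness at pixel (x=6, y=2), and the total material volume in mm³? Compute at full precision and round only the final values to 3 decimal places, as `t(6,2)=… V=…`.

t(6,2)=2.314 V=188.835

span = t_max - t_min = 2.74 - 0.69 = 2.050
L(6,2) = 202, L_eff = 1 - 202/255 = 0.207843 (inverted)
t(6,2) = 2.74 - 2.050·0.207843 = 2.314
Σt over all 3·10 pixels = 90827/1700 ≈ 53.4276471
V = pitch²·Σt = 1.88²·90827/1700 = 188.835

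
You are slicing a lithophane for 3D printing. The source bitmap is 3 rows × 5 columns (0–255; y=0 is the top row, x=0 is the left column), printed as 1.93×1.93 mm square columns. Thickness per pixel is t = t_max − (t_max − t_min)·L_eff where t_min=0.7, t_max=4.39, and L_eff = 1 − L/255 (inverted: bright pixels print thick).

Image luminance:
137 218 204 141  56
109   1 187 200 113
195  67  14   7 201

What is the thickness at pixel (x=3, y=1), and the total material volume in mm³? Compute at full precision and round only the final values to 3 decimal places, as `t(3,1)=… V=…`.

t(3,1)=3.594 V=138.829

span = t_max - t_min = 4.39 - 0.7 = 3.690
L(3,1) = 200, L_eff = 1 - 200/255 = 0.215686 (inverted)
t(3,1) = 4.39 - 3.690·0.215686 = 3.594
Σt over all 3·5 pixels = 3168/85 ≈ 37.2705882
V = pitch²·Σt = 1.93²·3168/85 = 138.829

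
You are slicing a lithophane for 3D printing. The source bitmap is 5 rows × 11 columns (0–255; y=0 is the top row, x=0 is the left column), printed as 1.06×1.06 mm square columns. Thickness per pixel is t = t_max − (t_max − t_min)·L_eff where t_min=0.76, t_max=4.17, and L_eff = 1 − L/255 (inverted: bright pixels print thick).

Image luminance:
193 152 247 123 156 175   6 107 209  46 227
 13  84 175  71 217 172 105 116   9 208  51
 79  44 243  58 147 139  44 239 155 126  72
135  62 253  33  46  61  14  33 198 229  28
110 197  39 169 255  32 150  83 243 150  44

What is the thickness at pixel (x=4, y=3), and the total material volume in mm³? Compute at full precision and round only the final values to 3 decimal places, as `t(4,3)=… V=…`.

span = t_max - t_min = 4.17 - 0.76 = 3.410
L(4,3) = 46, L_eff = 1 - 46/255 = 0.819608 (inverted)
t(4,3) = 4.17 - 3.410·0.819608 = 1.375
Σt over all 5·11 pixels = 843788/6375 ≈ 132.3589020
V = pitch²·Σt = 1.06²·843788/6375 = 148.718

t(4,3)=1.375 V=148.718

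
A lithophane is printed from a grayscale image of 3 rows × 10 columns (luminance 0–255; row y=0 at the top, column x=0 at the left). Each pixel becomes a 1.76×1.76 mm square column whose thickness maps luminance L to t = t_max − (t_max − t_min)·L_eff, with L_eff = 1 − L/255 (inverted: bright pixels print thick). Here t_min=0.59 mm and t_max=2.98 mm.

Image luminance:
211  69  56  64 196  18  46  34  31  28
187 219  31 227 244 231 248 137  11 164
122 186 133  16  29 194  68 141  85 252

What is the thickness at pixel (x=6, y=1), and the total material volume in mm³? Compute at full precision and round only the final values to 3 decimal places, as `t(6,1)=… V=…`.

span = t_max - t_min = 2.98 - 0.59 = 2.390
L(6,1) = 248, L_eff = 1 - 248/255 = 0.027451 (inverted)
t(6,1) = 2.98 - 2.390·0.027451 = 2.914
Σt over all 3·10 pixels = 110866/2125 ≈ 52.1722353
V = pitch²·Σt = 1.76²·110866/2125 = 161.609

t(6,1)=2.914 V=161.609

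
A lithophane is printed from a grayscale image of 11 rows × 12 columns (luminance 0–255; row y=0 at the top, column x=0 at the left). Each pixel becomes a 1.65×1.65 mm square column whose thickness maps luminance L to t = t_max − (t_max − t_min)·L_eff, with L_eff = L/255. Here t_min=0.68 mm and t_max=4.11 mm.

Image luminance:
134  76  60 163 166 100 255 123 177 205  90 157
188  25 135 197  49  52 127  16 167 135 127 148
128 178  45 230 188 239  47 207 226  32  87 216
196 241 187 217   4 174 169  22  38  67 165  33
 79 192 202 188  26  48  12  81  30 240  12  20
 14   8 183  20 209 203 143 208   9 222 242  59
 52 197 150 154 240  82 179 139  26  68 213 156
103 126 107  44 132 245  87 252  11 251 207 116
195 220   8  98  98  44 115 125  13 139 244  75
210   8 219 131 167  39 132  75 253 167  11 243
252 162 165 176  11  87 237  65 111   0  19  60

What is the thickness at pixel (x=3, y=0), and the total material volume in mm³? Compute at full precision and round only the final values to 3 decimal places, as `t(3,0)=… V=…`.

t(3,0)=1.917 V=862.925

span = t_max - t_min = 4.11 - 0.68 = 3.430
L(3,0) = 163, L_eff = 163/255 = 0.639216
t(3,0) = 4.11 - 3.430·0.639216 = 1.917
Σt over all 11·12 pixels = 8082493/25500 ≈ 316.9605098
V = pitch²·Σt = 1.65²·8082493/25500 = 862.925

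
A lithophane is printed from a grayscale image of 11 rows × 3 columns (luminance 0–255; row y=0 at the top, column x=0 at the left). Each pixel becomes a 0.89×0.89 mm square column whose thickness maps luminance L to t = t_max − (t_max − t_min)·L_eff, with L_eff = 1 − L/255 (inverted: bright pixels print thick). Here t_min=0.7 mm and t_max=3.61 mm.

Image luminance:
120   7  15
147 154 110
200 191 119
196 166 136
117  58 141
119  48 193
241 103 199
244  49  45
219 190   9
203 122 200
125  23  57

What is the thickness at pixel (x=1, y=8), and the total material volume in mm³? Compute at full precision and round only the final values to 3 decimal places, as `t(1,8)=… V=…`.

span = t_max - t_min = 3.61 - 0.7 = 2.910
L(1,8) = 190, L_eff = 1 - 190/255 = 0.254902 (inverted)
t(1,8) = 3.61 - 2.910·0.254902 = 2.868
Σt over all 11·3 pixels = 152538/2125 ≈ 71.7825882
V = pitch²·Σt = 0.89²·152538/2125 = 56.859

t(1,8)=2.868 V=56.859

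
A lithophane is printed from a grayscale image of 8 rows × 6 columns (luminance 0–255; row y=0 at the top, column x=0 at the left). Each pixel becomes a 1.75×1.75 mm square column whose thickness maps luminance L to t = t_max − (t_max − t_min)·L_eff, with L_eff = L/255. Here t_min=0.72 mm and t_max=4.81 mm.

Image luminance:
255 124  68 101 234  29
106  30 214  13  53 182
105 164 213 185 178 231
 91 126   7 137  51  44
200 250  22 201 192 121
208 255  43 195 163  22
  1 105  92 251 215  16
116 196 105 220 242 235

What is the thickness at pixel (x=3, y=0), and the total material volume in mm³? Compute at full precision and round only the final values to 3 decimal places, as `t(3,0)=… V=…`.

t(3,0)=3.190 V=382.534

span = t_max - t_min = 4.81 - 0.72 = 4.090
L(3,0) = 101, L_eff = 101/255 = 0.396078
t(3,0) = 4.81 - 4.090·0.396078 = 3.190
Σt over all 8·6 pixels = 3185177/25500 ≈ 124.9089020
V = pitch²·Σt = 1.75²·3185177/25500 = 382.534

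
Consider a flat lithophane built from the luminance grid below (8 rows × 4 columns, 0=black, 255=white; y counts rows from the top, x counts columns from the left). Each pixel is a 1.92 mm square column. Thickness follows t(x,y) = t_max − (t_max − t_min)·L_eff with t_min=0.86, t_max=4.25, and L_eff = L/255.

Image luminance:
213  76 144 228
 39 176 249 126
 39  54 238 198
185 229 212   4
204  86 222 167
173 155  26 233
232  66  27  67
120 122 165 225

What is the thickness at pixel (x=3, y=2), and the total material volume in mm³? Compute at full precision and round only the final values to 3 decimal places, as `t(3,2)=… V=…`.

t(3,2)=1.618 V=271.015

span = t_max - t_min = 4.25 - 0.86 = 3.390
L(3,2) = 198, L_eff = 198/255 = 0.776471
t(3,2) = 4.25 - 3.390·0.776471 = 1.618
Σt over all 8·4 pixels = 6249/85 ≈ 73.5176471
V = pitch²·Σt = 1.92²·6249/85 = 271.015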